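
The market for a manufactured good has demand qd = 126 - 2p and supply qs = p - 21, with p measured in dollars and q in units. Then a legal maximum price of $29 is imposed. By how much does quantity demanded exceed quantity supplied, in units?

60

Without the control the market clears where 126 - 2p = p - 21, i.e. p* = 49 and q* = 28.
Because the ceiling (29) lies below the market-clearing price, it is binding.
At p = 29: qd = 126 - 2·29 = 68 and qs = 29 - 21 = 8.
Shortage = qd - qs = 68 - 8 = 60.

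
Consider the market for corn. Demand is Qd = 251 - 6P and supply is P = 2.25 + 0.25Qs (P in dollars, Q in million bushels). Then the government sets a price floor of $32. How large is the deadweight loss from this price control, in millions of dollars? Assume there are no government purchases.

270

Rearranging supply gives Qs = 4P - 9. Setting quantity demanded equal to quantity supplied, 251 - 6P = 4P - 9, gives P* = 26 and Q* = 95.
Because the floor (32) lies above the market-clearing price, it is binding.
At P = 32: Qd = 251 - 6·32 = 59 and Qs = 4·32 - 9 = 119.
Quantity traded falls to 59. At Q = 59 the demand price is (251 - 59)/6 = 32 and the supply price is (9 + 59)/4 = 17.
Deadweight loss = ½ · (32 - 17) · (95 - 59) = ½ · 15 · 36 = 270.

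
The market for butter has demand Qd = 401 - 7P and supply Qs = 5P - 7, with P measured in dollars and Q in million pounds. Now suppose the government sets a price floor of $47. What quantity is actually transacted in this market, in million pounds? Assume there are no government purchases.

Equilibrium: 401 - 7P = 5P - 7, so 408 = 12P and P* = 34, Q* = 163.
Since 47 > 34, the floor is binding.
At P = 47: Qd = 401 - 7·47 = 72 and Qs = 5·47 - 7 = 228.
The quantity actually transacted is the short side, demand: 72.

72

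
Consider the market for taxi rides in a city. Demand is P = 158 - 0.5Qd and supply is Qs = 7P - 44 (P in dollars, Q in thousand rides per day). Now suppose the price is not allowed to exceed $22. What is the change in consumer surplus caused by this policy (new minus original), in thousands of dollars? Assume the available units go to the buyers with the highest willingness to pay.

-1989

Rearranging demand gives Qd = 316 - 2P. Without the control the market clears where 316 - 2P = 7P - 44, i.e. P* = 40 and Q* = 236.
The ceiling of 22 is below the equilibrium price 40, so it binds.
At P = 22: Qd = 316 - 2·22 = 272 and Qs = 7·22 - 44 = 110.
Consumer surplus without the control is ½ · (158 - 40) · 236 = 13924.
With the ceiling, 110 units are sold at 22 (assume they go to the highest-value buyers). The demand price at Q = 110 is 103, so CS = ½ · [(158 - 22) + (103 - 22)] · 110 = 11935.
Change in consumer surplus = 11935 - 13924 = -1989.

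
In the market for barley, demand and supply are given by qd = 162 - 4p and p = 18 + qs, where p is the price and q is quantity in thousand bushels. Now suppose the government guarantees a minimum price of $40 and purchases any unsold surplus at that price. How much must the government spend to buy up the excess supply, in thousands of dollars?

800

Rearranging supply gives qs = p - 18. Setting quantity demanded equal to quantity supplied, 162 - 4p = p - 18, gives p* = 36 and q* = 18.
Since 40 > 36, the floor is binding.
At p = 40: qd = 162 - 4·40 = 2 and qs = 40 - 18 = 22.
Surplus = qs - qd = 20.
Government expenditure = surplus × support price = 20 × 40 = 800.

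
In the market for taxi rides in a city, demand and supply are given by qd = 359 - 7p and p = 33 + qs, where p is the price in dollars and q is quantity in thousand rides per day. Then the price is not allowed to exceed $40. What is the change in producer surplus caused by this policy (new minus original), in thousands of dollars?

Rearranging supply gives qs = p - 33. Equilibrium: 359 - 7p = p - 33, so 392 = 8p and p* = 49, q* = 16.
The ceiling of 40 is below the equilibrium price 49, so it binds.
At p = 40: qd = 359 - 7·40 = 79 and qs = 40 - 33 = 7.
Producer surplus without the control is ½ · (49 - 33) · 16 = 128.
With the ceiling, producers sell 7 units at 40, so PS = ½ · (40 - 33) · 7 = 24.5.
Change in producer surplus = 24.5 - 128 = -103.5.

-103.5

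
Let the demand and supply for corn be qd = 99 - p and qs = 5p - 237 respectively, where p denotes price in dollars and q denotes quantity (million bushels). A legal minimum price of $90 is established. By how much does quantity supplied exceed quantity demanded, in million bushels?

Without the control the market clears where 99 - p = 5p - 237, i.e. p* = 56 and q* = 43.
Since 90 > 56, the floor is binding.
At p = 90: qd = 99 - 90 = 9 and qs = 5·90 - 237 = 213.
Surplus = qs - qd = 213 - 9 = 204.

204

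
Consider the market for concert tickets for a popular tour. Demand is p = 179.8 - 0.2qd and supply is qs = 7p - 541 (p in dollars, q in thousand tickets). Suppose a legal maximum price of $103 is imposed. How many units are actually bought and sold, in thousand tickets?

180

Rearranging demand gives qd = 899 - 5p. Setting quantity demanded equal to quantity supplied, 899 - 5p = 7p - 541, gives p* = 120 and q* = 299.
Since 103 < 120, the ceiling is binding.
At p = 103: qd = 899 - 5·103 = 384 and qs = 7·103 - 541 = 180.
The quantity actually transacted is the short side, supply: 180.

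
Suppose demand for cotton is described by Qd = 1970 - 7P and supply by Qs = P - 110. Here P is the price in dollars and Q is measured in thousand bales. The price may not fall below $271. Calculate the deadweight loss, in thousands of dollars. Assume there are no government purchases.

Equilibrium: 1970 - 7P = P - 110, so 2080 = 8P and P* = 260, Q* = 150.
Since 271 > 260, the floor is binding.
At P = 271: Qd = 1970 - 7·271 = 73 and Qs = 271 - 110 = 161.
Quantity traded falls to 73. At Q = 73 the demand price is (1970 - 73)/7 = 271 and the supply price is 110 + 73 = 183.
Deadweight loss = ½ · (271 - 183) · (150 - 73) = ½ · 88 · 77 = 3388.

3388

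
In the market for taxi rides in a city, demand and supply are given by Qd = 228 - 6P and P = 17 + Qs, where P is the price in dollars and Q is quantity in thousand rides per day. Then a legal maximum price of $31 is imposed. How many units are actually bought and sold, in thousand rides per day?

Rearranging supply gives Qs = P - 17. In a free market, 228 - 6P = P - 17 gives the equilibrium P* = 35, Q* = 18.
Since 31 < 35, the ceiling is binding.
At P = 31: Qd = 228 - 6·31 = 42 and Qs = 31 - 17 = 14.
The quantity actually transacted is the short side, supply: 14.

14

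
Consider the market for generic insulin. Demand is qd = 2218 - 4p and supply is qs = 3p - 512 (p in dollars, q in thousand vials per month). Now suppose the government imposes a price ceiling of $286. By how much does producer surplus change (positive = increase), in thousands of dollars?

-52208

In a free market, 2218 - 4p = 3p - 512 gives the equilibrium p* = 390, q* = 658.
Because the ceiling (286) lies below the market-clearing price, it is binding.
At p = 286: qd = 2218 - 4·286 = 1074 and qs = 3·286 - 512 = 346.
Producer surplus without the control is ½ · (390 - 512/3) · 658 = 216482/3.
With the ceiling, producers sell 346 units at 286, so PS = ½ · (286 - 512/3) · 346 = 59858/3.
Change in producer surplus = 59858/3 - 216482/3 = -52208.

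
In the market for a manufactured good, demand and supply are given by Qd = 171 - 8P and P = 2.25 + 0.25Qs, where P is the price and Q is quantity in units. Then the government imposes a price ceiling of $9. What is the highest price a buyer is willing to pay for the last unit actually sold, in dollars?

18

Rearranging supply gives Qs = 4P - 9. Equilibrium: 171 - 8P = 4P - 9, so 180 = 12P and P* = 15, Q* = 51.
Since 9 < 15, the ceiling is binding.
At P = 9: Qd = 171 - 8·9 = 99 and Qs = 4·9 - 9 = 27.
Only 27 units reach the market. On the demand curve, the marginal buyer's willingness to pay at Q = 27 is (171 - 27)/8 = 18.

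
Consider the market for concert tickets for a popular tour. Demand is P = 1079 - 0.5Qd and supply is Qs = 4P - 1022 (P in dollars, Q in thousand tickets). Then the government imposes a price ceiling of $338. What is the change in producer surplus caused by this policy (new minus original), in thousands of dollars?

-137088

Rearranging demand gives Qd = 2158 - 2P. Without the control the market clears where 2158 - 2P = 4P - 1022, i.e. P* = 530 and Q* = 1098.
Because the ceiling (338) lies below the market-clearing price, it is binding.
At P = 338: Qd = 2158 - 2·338 = 1482 and Qs = 4·338 - 1022 = 330.
Producer surplus without the control is ½ · (530 - 255.5) · 1098 = 150700.5.
With the ceiling, producers sell 330 units at 338, so PS = ½ · (338 - 255.5) · 330 = 13612.5.
Change in producer surplus = 13612.5 - 150700.5 = -137088.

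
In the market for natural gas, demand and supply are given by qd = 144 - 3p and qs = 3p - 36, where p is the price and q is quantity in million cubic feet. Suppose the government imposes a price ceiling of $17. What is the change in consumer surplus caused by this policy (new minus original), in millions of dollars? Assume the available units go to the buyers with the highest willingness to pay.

Setting quantity demanded equal to quantity supplied, 144 - 3p = 3p - 36, gives p* = 30 and q* = 54.
The ceiling of 17 is below the equilibrium price 30, so it binds.
At p = 17: qd = 144 - 3·17 = 93 and qs = 3·17 - 36 = 15.
Consumer surplus without the control is ½ · (48 - 30) · 54 = 486.
With the ceiling, 15 units are sold at 17 (assume they go to the highest-value buyers). The demand price at q = 15 is 43, so CS = ½ · [(48 - 17) + (43 - 17)] · 15 = 427.5.
Change in consumer surplus = 427.5 - 486 = -58.5.

-58.5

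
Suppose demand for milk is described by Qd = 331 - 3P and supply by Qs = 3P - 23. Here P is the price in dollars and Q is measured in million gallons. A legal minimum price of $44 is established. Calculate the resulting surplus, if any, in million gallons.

0

Equilibrium: 331 - 3P = 3P - 23, so 354 = 6P and P* = 59, Q* = 154.
Since 44 is below P* = 59, the floor does not bind and the free-market outcome prevails.
Since the control does not bind, there is no surplus.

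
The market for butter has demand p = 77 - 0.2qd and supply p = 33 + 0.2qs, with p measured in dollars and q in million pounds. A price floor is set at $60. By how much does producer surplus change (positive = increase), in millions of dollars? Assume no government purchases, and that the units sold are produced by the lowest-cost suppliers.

Rearranging demand gives qd = 385 - 5p; rearranging supply gives qs = 5p - 165. In a free market, 385 - 5p = 5p - 165 gives the equilibrium p* = 55, q* = 110.
The floor of 60 is above the equilibrium price 55, so it binds.
At p = 60: qd = 385 - 5·60 = 85 and qs = 5·60 - 165 = 135.
Producer surplus without the control is ½ · (55 - 33) · 110 = 1210.
With the floor, 85 units are sold at 60. The supply price at q = 85 is 50, so PS = ½ · [(60 - 33) + (60 - 50)] · 85 = 1572.5.
Change in producer surplus = 1572.5 - 1210 = 362.5.

362.5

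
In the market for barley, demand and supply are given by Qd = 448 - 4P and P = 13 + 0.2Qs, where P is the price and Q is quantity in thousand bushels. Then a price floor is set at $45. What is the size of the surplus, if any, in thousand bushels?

Rearranging supply gives Qs = 5P - 65. In a free market, 448 - 4P = 5P - 65 gives the equilibrium P* = 57, Q* = 220.
Since 45 is below P* = 57, the floor does not bind and the free-market outcome prevails.
Since the control does not bind, there is no surplus.

0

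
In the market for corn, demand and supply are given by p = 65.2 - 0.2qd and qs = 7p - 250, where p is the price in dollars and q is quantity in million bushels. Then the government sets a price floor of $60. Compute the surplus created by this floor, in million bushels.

Rearranging demand gives qd = 326 - 5p. Without the control the market clears where 326 - 5p = 7p - 250, i.e. p* = 48 and q* = 86.
Since 60 > 48, the floor is binding.
At p = 60: qd = 326 - 5·60 = 26 and qs = 7·60 - 250 = 170.
Surplus = qs - qd = 170 - 26 = 144.

144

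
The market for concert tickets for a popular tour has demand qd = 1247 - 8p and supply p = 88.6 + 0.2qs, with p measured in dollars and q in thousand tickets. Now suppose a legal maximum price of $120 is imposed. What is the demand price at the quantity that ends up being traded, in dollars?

136.25

Rearranging supply gives qs = 5p - 443. In a free market, 1247 - 8p = 5p - 443 gives the equilibrium p* = 130, q* = 207.
The ceiling of 120 is below the equilibrium price 130, so it binds.
At p = 120: qd = 1247 - 8·120 = 287 and qs = 5·120 - 443 = 157.
Only 157 units reach the market. On the demand curve, the marginal buyer's willingness to pay at q = 157 is (1247 - 157)/8 = 136.25.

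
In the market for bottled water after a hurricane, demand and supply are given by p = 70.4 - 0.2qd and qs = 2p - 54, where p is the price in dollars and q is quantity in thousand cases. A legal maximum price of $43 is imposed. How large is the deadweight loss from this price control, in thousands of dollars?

315

Rearranging demand gives qd = 352 - 5p. Equilibrium: 352 - 5p = 2p - 54, so 406 = 7p and p* = 58, q* = 62.
Because the ceiling (43) lies below the market-clearing price, it is binding.
At p = 43: qd = 352 - 5·43 = 137 and qs = 2·43 - 54 = 32.
Quantity traded falls to 32. At q = 32 the demand price is (352 - 32)/5 = 64 and the supply price is (54 + 32)/2 = 43.
Deadweight loss = ½ · (64 - 43) · (62 - 32) = ½ · 21 · 30 = 315.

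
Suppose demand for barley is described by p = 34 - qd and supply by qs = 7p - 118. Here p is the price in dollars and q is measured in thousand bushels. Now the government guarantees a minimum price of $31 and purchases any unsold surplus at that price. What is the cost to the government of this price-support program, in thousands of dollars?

2976

Rearranging demand gives qd = 34 - p. In a free market, 34 - p = 7p - 118 gives the equilibrium p* = 19, q* = 15.
Since 31 > 19, the floor is binding.
At p = 31: qd = 34 - 31 = 3 and qs = 7·31 - 118 = 99.
Surplus = qs - qd = 96.
Government expenditure = surplus × support price = 96 × 31 = 2976.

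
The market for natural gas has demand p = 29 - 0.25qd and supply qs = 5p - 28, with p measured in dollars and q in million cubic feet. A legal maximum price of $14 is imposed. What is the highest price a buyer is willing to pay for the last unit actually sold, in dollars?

Rearranging demand gives qd = 116 - 4p. Setting quantity demanded equal to quantity supplied, 116 - 4p = 5p - 28, gives p* = 16 and q* = 52.
The ceiling of 14 is below the equilibrium price 16, so it binds.
At p = 14: qd = 116 - 4·14 = 60 and qs = 5·14 - 28 = 42.
Only 42 units reach the market. On the demand curve, the marginal buyer's willingness to pay at q = 42 is (116 - 42)/4 = 18.5.

18.5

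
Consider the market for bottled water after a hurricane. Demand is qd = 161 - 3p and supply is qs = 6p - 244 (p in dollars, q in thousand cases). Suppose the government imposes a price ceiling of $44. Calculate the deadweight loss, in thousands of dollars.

In a free market, 161 - 3p = 6p - 244 gives the equilibrium p* = 45, q* = 26.
Because the ceiling (44) lies below the market-clearing price, it is binding.
At p = 44: qd = 161 - 3·44 = 29 and qs = 6·44 - 244 = 20.
Quantity traded falls to 20. At q = 20 the demand price is (161 - 20)/3 = 47 and the supply price is (244 + 20)/6 = 44.
Deadweight loss = ½ · (47 - 44) · (26 - 20) = ½ · 3 · 6 = 9.

9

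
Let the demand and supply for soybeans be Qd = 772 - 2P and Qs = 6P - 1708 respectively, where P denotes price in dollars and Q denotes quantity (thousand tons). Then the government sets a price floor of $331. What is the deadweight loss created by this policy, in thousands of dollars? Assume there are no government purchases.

588

Equilibrium: 772 - 2P = 6P - 1708, so 2480 = 8P and P* = 310, Q* = 152.
Since 331 > 310, the floor is binding.
At P = 331: Qd = 772 - 2·331 = 110 and Qs = 6·331 - 1708 = 278.
Quantity traded falls to 110. At Q = 110 the demand price is (772 - 110)/2 = 331 and the supply price is (1708 + 110)/6 = 303.
Deadweight loss = ½ · (331 - 303) · (152 - 110) = ½ · 28 · 42 = 588.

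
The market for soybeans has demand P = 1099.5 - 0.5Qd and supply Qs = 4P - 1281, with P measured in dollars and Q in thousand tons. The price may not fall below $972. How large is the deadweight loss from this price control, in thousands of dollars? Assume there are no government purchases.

Rearranging demand gives Qd = 2199 - 2P. Equilibrium: 2199 - 2P = 4P - 1281, so 3480 = 6P and P* = 580, Q* = 1039.
Because the floor (972) lies above the market-clearing price, it is binding.
At P = 972: Qd = 2199 - 2·972 = 255 and Qs = 4·972 - 1281 = 2607.
Quantity traded falls to 255. At Q = 255 the demand price is (2199 - 255)/2 = 972 and the supply price is (1281 + 255)/4 = 384.
Deadweight loss = ½ · (972 - 384) · (1039 - 255) = ½ · 588 · 784 = 230496.

230496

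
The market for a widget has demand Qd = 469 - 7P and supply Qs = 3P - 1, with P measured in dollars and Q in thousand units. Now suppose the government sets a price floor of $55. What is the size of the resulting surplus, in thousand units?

In a free market, 469 - 7P = 3P - 1 gives the equilibrium P* = 47, Q* = 140.
Since 55 > 47, the floor is binding.
At P = 55: Qd = 469 - 7·55 = 84 and Qs = 3·55 - 1 = 164.
Surplus = Qs - Qd = 164 - 84 = 80.

80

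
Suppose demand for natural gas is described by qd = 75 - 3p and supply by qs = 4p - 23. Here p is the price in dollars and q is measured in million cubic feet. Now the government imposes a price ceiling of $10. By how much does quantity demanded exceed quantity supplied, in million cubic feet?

Equilibrium: 75 - 3p = 4p - 23, so 98 = 7p and p* = 14, q* = 33.
The ceiling of 10 is below the equilibrium price 14, so it binds.
At p = 10: qd = 75 - 3·10 = 45 and qs = 4·10 - 23 = 17.
Shortage = qd - qs = 45 - 17 = 28.

28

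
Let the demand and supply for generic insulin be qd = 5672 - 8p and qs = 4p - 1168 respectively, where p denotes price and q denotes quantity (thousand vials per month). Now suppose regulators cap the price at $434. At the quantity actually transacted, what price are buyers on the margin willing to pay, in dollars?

In a free market, 5672 - 8p = 4p - 1168 gives the equilibrium p* = 570, q* = 1112.
The ceiling of 434 is below the equilibrium price 570, so it binds.
At p = 434: qd = 5672 - 8·434 = 2200 and qs = 4·434 - 1168 = 568.
Only 568 units reach the market. On the demand curve, the marginal buyer's willingness to pay at q = 568 is (5672 - 568)/8 = 638.

638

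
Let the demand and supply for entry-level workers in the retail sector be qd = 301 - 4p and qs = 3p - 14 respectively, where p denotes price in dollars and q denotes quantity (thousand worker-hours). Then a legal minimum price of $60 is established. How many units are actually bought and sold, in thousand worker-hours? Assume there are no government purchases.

Without the control the market clears where 301 - 4p = 3p - 14, i.e. p* = 45 and q* = 121.
Since 60 > 45, the floor is binding.
At p = 60: qd = 301 - 4·60 = 61 and qs = 3·60 - 14 = 166.
The quantity actually transacted is the short side, demand: 61.

61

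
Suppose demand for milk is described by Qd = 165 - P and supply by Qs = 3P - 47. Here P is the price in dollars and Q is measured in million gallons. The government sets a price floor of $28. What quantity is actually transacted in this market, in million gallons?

In a free market, 165 - P = 3P - 47 gives the equilibrium P* = 53, Q* = 112.
The floor of 28 is below the equilibrium price 53, so it is not binding; the market clears at P* = 53, Q* = 112.

112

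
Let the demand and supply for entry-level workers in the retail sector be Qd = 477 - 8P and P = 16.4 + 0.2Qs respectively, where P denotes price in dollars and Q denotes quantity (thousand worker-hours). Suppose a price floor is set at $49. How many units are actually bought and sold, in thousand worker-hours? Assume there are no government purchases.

Rearranging supply gives Qs = 5P - 82. Setting quantity demanded equal to quantity supplied, 477 - 8P = 5P - 82, gives P* = 43 and Q* = 133.
The floor of 49 is above the equilibrium price 43, so it binds.
At P = 49: Qd = 477 - 8·49 = 85 and Qs = 5·49 - 82 = 163.
The quantity actually transacted is the short side, demand: 85.

85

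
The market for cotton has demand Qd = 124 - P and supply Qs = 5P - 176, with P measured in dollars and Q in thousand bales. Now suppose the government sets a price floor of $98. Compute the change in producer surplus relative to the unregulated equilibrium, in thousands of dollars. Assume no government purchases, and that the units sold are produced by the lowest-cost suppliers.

1017.6

Setting quantity demanded equal to quantity supplied, 124 - P = 5P - 176, gives P* = 50 and Q* = 74.
Since 98 > 50, the floor is binding.
At P = 98: Qd = 124 - 98 = 26 and Qs = 5·98 - 176 = 314.
Producer surplus without the control is ½ · (50 - 35.2) · 74 = 547.6.
With the floor, 26 units are sold at 98. The supply price at Q = 26 is 40.4, so PS = ½ · [(98 - 35.2) + (98 - 40.4)] · 26 = 1565.2.
Change in producer surplus = 1565.2 - 547.6 = 1017.6.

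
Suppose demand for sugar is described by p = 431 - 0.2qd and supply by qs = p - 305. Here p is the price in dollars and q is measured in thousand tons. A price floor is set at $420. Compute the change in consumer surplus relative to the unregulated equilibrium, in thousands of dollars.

Rearranging demand gives qd = 2155 - 5p. Equilibrium: 2155 - 5p = p - 305, so 2460 = 6p and p* = 410, q* = 105.
Because the floor (420) lies above the market-clearing price, it is binding.
At p = 420: qd = 2155 - 5·420 = 55 and qs = 420 - 305 = 115.
Consumer surplus without the control is ½ · (431 - 410) · 105 = 1102.5.
With the floor, consumers buy 55 units at 420, so CS = ½ · (431 - 420) · 55 = 302.5.
Change in consumer surplus = 302.5 - 1102.5 = -800.

-800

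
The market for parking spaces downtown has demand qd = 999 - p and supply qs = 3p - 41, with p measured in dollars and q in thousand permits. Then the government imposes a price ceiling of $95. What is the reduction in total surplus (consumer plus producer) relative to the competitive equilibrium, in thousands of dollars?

163350

Setting quantity demanded equal to quantity supplied, 999 - p = 3p - 41, gives p* = 260 and q* = 739.
Since 95 < 260, the ceiling is binding.
At p = 95: qd = 999 - 95 = 904 and qs = 3·95 - 41 = 244.
Quantity traded falls to 244. At q = 244 the demand price is 999 - 244 = 755 and the supply price is (41 + 244)/3 = 95.
Deadweight loss = ½ · (755 - 95) · (739 - 244) = ½ · 660 · 495 = 163350.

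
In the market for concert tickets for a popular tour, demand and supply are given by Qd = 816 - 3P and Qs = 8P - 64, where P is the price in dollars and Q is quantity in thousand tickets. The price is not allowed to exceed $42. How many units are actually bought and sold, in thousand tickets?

Setting quantity demanded equal to quantity supplied, 816 - 3P = 8P - 64, gives P* = 80 and Q* = 576.
Since 42 < 80, the ceiling is binding.
At P = 42: Qd = 816 - 3·42 = 690 and Qs = 8·42 - 64 = 272.
The quantity actually transacted is the short side, supply: 272.

272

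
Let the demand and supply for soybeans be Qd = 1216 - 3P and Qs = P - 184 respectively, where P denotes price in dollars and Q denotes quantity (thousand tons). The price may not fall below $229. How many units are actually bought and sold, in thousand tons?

Without the control the market clears where 1216 - 3P = P - 184, i.e. P* = 350 and Q* = 166.
Since 229 is below P* = 350, the floor does not bind and the free-market outcome prevails.

166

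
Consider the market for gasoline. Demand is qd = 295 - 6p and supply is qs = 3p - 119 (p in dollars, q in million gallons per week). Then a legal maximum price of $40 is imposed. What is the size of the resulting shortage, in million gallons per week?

54

Setting quantity demanded equal to quantity supplied, 295 - 6p = 3p - 119, gives p* = 46 and q* = 19.
The ceiling of 40 is below the equilibrium price 46, so it binds.
At p = 40: qd = 295 - 6·40 = 55 and qs = 3·40 - 119 = 1.
Shortage = qd - qs = 55 - 1 = 54.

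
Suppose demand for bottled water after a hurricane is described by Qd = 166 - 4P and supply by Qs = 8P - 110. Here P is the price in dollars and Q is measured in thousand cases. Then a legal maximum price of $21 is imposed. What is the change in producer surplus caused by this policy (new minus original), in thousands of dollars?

-132

Equilibrium: 166 - 4P = 8P - 110, so 276 = 12P and P* = 23, Q* = 74.
Because the ceiling (21) lies below the market-clearing price, it is binding.
At P = 21: Qd = 166 - 4·21 = 82 and Qs = 8·21 - 110 = 58.
Producer surplus without the control is ½ · (23 - 13.75) · 74 = 342.25.
With the ceiling, producers sell 58 units at 21, so PS = ½ · (21 - 13.75) · 58 = 210.25.
Change in producer surplus = 210.25 - 342.25 = -132.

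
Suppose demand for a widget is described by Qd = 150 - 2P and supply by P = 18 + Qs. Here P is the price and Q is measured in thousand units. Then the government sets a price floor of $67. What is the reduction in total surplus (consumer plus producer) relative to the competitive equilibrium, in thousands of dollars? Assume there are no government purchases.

363

Rearranging supply gives Qs = P - 18. In a free market, 150 - 2P = P - 18 gives the equilibrium P* = 56, Q* = 38.
Since 67 > 56, the floor is binding.
At P = 67: Qd = 150 - 2·67 = 16 and Qs = 67 - 18 = 49.
Quantity traded falls to 16. At Q = 16 the demand price is (150 - 16)/2 = 67 and the supply price is 18 + 16 = 34.
Deadweight loss = ½ · (67 - 34) · (38 - 16) = ½ · 33 · 22 = 363.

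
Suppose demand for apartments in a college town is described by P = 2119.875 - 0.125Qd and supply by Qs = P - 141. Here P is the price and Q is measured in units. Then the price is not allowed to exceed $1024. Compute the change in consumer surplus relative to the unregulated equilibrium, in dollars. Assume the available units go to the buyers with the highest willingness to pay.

725547

Rearranging demand gives Qd = 16959 - 8P. Without the control the market clears where 16959 - 8P = P - 141, i.e. P* = 1900 and Q* = 1759.
The ceiling of 1024 is below the equilibrium price 1900, so it binds.
At P = 1024: Qd = 16959 - 8·1024 = 8767 and Qs = 1024 - 141 = 883.
Consumer surplus without the control is ½ · (2119.875 - 1900) · 1759 = 193380.0625.
With the ceiling, 883 units are sold at 1024 (assume they go to the highest-value buyers). The demand price at Q = 883 is 2009.5, so CS = ½ · [(2119.875 - 1024) + (2009.5 - 1024)] · 883 = 918927.0625.
Change in consumer surplus = 918927.0625 - 193380.0625 = 725547.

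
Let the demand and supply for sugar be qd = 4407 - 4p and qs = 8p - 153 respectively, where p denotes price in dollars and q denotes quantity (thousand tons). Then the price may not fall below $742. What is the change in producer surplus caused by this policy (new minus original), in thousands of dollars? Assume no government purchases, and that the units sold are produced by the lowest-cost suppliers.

Setting quantity demanded equal to quantity supplied, 4407 - 4p = 8p - 153, gives p* = 380 and q* = 2887.
Because the floor (742) lies above the market-clearing price, it is binding.
At p = 742: qd = 4407 - 4·742 = 1439 and qs = 8·742 - 153 = 5783.
Producer surplus without the control is ½ · (380 - 19.125) · 2887 = 520923.0625.
With the floor, 1439 units are sold at 742. The supply price at q = 1439 is 199, so PS = ½ · [(742 - 19.125) + (742 - 199)] · 1439 = 910797.0625.
Change in producer surplus = 910797.0625 - 520923.0625 = 389874.

389874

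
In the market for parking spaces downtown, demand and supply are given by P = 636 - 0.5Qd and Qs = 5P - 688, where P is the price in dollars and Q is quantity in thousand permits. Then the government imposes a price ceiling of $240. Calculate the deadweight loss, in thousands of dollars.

Rearranging demand gives Qd = 1272 - 2P. Setting quantity demanded equal to quantity supplied, 1272 - 2P = 5P - 688, gives P* = 280 and Q* = 712.
Since 240 < 280, the ceiling is binding.
At P = 240: Qd = 1272 - 2·240 = 792 and Qs = 5·240 - 688 = 512.
Quantity traded falls to 512. At Q = 512 the demand price is (1272 - 512)/2 = 380 and the supply price is (688 + 512)/5 = 240.
Deadweight loss = ½ · (380 - 240) · (712 - 512) = ½ · 140 · 200 = 14000.

14000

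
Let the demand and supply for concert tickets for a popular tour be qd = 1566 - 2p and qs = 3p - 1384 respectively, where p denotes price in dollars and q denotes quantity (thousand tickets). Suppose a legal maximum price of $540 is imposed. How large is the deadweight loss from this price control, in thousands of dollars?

9375

Setting quantity demanded equal to quantity supplied, 1566 - 2p = 3p - 1384, gives p* = 590 and q* = 386.
Because the ceiling (540) lies below the market-clearing price, it is binding.
At p = 540: qd = 1566 - 2·540 = 486 and qs = 3·540 - 1384 = 236.
Quantity traded falls to 236. At q = 236 the demand price is (1566 - 236)/2 = 665 and the supply price is (1384 + 236)/3 = 540.
Deadweight loss = ½ · (665 - 540) · (386 - 236) = ½ · 125 · 150 = 9375.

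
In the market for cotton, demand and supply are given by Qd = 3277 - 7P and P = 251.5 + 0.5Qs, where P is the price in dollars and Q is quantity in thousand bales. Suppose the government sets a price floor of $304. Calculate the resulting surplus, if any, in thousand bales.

Rearranging supply gives Qs = 2P - 503. Setting quantity demanded equal to quantity supplied, 3277 - 7P = 2P - 503, gives P* = 420 and Q* = 337.
Since 304 is below P* = 420, the floor does not bind and the free-market outcome prevails.
Since the control does not bind, there is no surplus.

0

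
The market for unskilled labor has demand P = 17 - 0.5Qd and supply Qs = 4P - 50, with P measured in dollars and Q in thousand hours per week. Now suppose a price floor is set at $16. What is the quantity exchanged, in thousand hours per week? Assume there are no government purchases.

2

Rearranging demand gives Qd = 34 - 2P. Without the control the market clears where 34 - 2P = 4P - 50, i.e. P* = 14 and Q* = 6.
Because the floor (16) lies above the market-clearing price, it is binding.
At P = 16: Qd = 34 - 2·16 = 2 and Qs = 4·16 - 50 = 14.
The quantity actually transacted is the short side, demand: 2.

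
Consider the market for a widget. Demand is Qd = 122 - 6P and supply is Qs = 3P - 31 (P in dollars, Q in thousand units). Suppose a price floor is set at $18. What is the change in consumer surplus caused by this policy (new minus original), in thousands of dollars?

Equilibrium: 122 - 6P = 3P - 31, so 153 = 9P and P* = 17, Q* = 20.
Because the floor (18) lies above the market-clearing price, it is binding.
At P = 18: Qd = 122 - 6·18 = 14 and Qs = 3·18 - 31 = 23.
Consumer surplus without the control is ½ · (61/3 - 17) · 20 = 100/3.
With the floor, consumers buy 14 units at 18, so CS = ½ · (61/3 - 18) · 14 = 49/3.
Change in consumer surplus = 49/3 - 100/3 = -17.

-17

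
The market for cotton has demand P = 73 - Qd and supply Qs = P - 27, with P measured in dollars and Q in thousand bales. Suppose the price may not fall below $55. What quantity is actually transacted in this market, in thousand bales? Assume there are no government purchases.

18

Rearranging demand gives Qd = 73 - P. Setting quantity demanded equal to quantity supplied, 73 - P = P - 27, gives P* = 50 and Q* = 23.
Because the floor (55) lies above the market-clearing price, it is binding.
At P = 55: Qd = 73 - 55 = 18 and Qs = 55 - 27 = 28.
The quantity actually transacted is the short side, demand: 18.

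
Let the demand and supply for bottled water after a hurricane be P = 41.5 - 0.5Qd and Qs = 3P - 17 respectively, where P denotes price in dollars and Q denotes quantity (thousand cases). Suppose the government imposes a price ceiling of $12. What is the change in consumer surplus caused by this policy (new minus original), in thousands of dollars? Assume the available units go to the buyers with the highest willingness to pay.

Rearranging demand gives Qd = 83 - 2P. In a free market, 83 - 2P = 3P - 17 gives the equilibrium P* = 20, Q* = 43.
Because the ceiling (12) lies below the market-clearing price, it is binding.
At P = 12: Qd = 83 - 2·12 = 59 and Qs = 3·12 - 17 = 19.
Consumer surplus without the control is ½ · (41.5 - 20) · 43 = 462.25.
With the ceiling, 19 units are sold at 12 (assume they go to the highest-value buyers). The demand price at Q = 19 is 32, so CS = ½ · [(41.5 - 12) + (32 - 12)] · 19 = 470.25.
Change in consumer surplus = 470.25 - 462.25 = 8.

8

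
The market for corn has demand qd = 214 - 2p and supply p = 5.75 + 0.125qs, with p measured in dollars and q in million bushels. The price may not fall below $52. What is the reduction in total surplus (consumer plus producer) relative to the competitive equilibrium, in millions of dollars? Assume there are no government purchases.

Rearranging supply gives qs = 8p - 46. Equilibrium: 214 - 2p = 8p - 46, so 260 = 10p and p* = 26, q* = 162.
Since 52 > 26, the floor is binding.
At p = 52: qd = 214 - 2·52 = 110 and qs = 8·52 - 46 = 370.
Quantity traded falls to 110. At q = 110 the demand price is (214 - 110)/2 = 52 and the supply price is (46 + 110)/8 = 19.5.
Deadweight loss = ½ · (52 - 19.5) · (162 - 110) = ½ · 32.5 · 52 = 845.

845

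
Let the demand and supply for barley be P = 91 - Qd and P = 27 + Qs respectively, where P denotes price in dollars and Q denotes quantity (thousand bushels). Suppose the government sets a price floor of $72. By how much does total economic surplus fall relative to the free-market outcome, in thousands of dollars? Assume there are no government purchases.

Rearranging demand gives Qd = 91 - P; rearranging supply gives Qs = P - 27. In a free market, 91 - P = P - 27 gives the equilibrium P* = 59, Q* = 32.
Since 72 > 59, the floor is binding.
At P = 72: Qd = 91 - 72 = 19 and Qs = 72 - 27 = 45.
Quantity traded falls to 19. At Q = 19 the demand price is 91 - 19 = 72 and the supply price is 27 + 19 = 46.
Deadweight loss = ½ · (72 - 46) · (32 - 19) = ½ · 26 · 13 = 169.

169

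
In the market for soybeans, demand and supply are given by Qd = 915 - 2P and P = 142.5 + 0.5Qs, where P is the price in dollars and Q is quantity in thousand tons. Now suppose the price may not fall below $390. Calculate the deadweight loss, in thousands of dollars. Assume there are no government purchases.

Rearranging supply gives Qs = 2P - 285. Equilibrium: 915 - 2P = 2P - 285, so 1200 = 4P and P* = 300, Q* = 315.
Since 390 > 300, the floor is binding.
At P = 390: Qd = 915 - 2·390 = 135 and Qs = 2·390 - 285 = 495.
Quantity traded falls to 135. At Q = 135 the demand price is (915 - 135)/2 = 390 and the supply price is (285 + 135)/2 = 210.
Deadweight loss = ½ · (390 - 210) · (315 - 135) = ½ · 180 · 180 = 16200.

16200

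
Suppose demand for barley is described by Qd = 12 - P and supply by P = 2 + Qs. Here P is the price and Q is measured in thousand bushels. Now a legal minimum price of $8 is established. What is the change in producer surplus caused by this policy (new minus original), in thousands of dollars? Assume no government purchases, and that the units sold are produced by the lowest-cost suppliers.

Rearranging supply gives Qs = P - 2. Equilibrium: 12 - P = P - 2, so 14 = 2P and P* = 7, Q* = 5.
Since 8 > 7, the floor is binding.
At P = 8: Qd = 12 - 8 = 4 and Qs = 8 - 2 = 6.
Producer surplus without the control is ½ · (7 - 2) · 5 = 12.5.
With the floor, 4 units are sold at 8. The supply price at Q = 4 is 6, so PS = ½ · [(8 - 2) + (8 - 6)] · 4 = 16.
Change in producer surplus = 16 - 12.5 = 3.5.

3.5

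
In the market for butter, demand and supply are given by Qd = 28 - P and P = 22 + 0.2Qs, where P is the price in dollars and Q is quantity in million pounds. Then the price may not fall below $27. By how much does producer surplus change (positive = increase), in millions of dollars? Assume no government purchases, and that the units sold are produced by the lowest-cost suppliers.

Rearranging supply gives Qs = 5P - 110. Setting quantity demanded equal to quantity supplied, 28 - P = 5P - 110, gives P* = 23 and Q* = 5.
Because the floor (27) lies above the market-clearing price, it is binding.
At P = 27: Qd = 28 - 27 = 1 and Qs = 5·27 - 110 = 25.
Producer surplus without the control is ½ · (23 - 22) · 5 = 2.5.
With the floor, 1 units are sold at 27. The supply price at Q = 1 is 22.2, so PS = ½ · [(27 - 22) + (27 - 22.2)] · 1 = 4.9.
Change in producer surplus = 4.9 - 2.5 = 2.4.

2.4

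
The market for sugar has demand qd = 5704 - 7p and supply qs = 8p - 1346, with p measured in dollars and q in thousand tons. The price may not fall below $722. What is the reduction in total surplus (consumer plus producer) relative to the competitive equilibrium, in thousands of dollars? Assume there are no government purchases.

Setting quantity demanded equal to quantity supplied, 5704 - 7p = 8p - 1346, gives p* = 470 and q* = 2414.
The floor of 722 is above the equilibrium price 470, so it binds.
At p = 722: qd = 5704 - 7·722 = 650 and qs = 8·722 - 1346 = 4430.
Quantity traded falls to 650. At q = 650 the demand price is (5704 - 650)/7 = 722 and the supply price is (1346 + 650)/8 = 249.5.
Deadweight loss = ½ · (722 - 249.5) · (2414 - 650) = ½ · 472.5 · 1764 = 416745.

416745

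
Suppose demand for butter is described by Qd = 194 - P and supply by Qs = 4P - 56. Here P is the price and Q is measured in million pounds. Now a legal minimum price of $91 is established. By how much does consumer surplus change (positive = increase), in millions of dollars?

-5063.5

Equilibrium: 194 - P = 4P - 56, so 250 = 5P and P* = 50, Q* = 144.
Because the floor (91) lies above the market-clearing price, it is binding.
At P = 91: Qd = 194 - 91 = 103 and Qs = 4·91 - 56 = 308.
Consumer surplus without the control is ½ · (194 - 50) · 144 = 10368.
With the floor, consumers buy 103 units at 91, so CS = ½ · (194 - 91) · 103 = 5304.5.
Change in consumer surplus = 5304.5 - 10368 = -5063.5.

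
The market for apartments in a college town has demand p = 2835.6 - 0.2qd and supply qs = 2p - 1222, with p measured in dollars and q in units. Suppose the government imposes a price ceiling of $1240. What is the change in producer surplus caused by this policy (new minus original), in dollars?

-2129280

Rearranging demand gives qd = 14178 - 5p. Equilibrium: 14178 - 5p = 2p - 1222, so 15400 = 7p and p* = 2200, q* = 3178.
Because the ceiling (1240) lies below the market-clearing price, it is binding.
At p = 1240: qd = 14178 - 5·1240 = 7978 and qs = 2·1240 - 1222 = 1258.
Producer surplus without the control is ½ · (2200 - 611) · 3178 = 2524921.
With the ceiling, producers sell 1258 units at 1240, so PS = ½ · (1240 - 611) · 1258 = 395641.
Change in producer surplus = 395641 - 2524921 = -2129280.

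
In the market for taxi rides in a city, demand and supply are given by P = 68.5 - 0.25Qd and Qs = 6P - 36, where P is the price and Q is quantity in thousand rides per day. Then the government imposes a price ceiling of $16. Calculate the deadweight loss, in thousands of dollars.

Rearranging demand gives Qd = 274 - 4P. Setting quantity demanded equal to quantity supplied, 274 - 4P = 6P - 36, gives P* = 31 and Q* = 150.
Because the ceiling (16) lies below the market-clearing price, it is binding.
At P = 16: Qd = 274 - 4·16 = 210 and Qs = 6·16 - 36 = 60.
Quantity traded falls to 60. At Q = 60 the demand price is (274 - 60)/4 = 53.5 and the supply price is (36 + 60)/6 = 16.
Deadweight loss = ½ · (53.5 - 16) · (150 - 60) = ½ · 37.5 · 90 = 1687.5.

1687.5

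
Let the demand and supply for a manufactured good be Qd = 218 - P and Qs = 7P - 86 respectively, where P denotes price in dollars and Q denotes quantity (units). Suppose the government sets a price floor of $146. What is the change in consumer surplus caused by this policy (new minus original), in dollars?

-13608

Setting quantity demanded equal to quantity supplied, 218 - P = 7P - 86, gives P* = 38 and Q* = 180.
Because the floor (146) lies above the market-clearing price, it is binding.
At P = 146: Qd = 218 - 146 = 72 and Qs = 7·146 - 86 = 936.
Consumer surplus without the control is ½ · (218 - 38) · 180 = 16200.
With the floor, consumers buy 72 units at 146, so CS = ½ · (218 - 146) · 72 = 2592.
Change in consumer surplus = 2592 - 16200 = -13608.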